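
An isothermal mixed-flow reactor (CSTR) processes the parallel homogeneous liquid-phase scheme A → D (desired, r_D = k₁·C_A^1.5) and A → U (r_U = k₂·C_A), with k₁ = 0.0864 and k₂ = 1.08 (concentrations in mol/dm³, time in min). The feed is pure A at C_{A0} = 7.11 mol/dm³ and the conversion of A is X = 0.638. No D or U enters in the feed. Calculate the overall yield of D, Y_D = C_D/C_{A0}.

Exit C_A = C_{A0}(1−X) = 7.11×0.362 = 2.574 mol/dm³.
A CSTR operates uniformly at the exit composition, giving r_D = 0.3568 and r_U = 2.780 (each k·C_A^n at C_A = 2.574).
Fraction of consumed A going to D: r_D/(r_D+r_U) = 0.1137.
C_D = 0.1137·C_{A0}·X = 0.1137×7.11×0.638 = 0.516 mol/dm³; Y_D = C_D/C_{A0} = 0.0726.

0.0726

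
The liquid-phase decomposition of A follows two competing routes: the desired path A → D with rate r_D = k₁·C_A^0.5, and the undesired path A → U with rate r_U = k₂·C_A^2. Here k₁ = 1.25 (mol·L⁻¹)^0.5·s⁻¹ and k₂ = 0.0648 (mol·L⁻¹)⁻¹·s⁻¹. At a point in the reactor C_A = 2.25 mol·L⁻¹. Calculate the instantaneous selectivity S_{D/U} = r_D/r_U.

5.72

S_{D/U} = r_D/r_U = (k₁·C_A^0.5)/(k₂·C_A^2) = (k₁/k₂)·C_A^-1.5.
= (1.25×2.250^0.5) / (0.0648×2.250^2) = 1.875/0.3281 = 5.72.
The undesired path is higher order in A, so low C_A (CSTR or dilute feed) favours D.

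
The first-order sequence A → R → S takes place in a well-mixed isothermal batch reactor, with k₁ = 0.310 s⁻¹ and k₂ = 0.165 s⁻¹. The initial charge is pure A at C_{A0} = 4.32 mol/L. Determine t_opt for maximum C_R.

4.35 s

Setting dC_R/dt = 0 gives t_opt = ln(k₂/k₁)/(k₂−k₁).
= ln(0.165/0.310)/(0.165−0.310) = ln(0.5323)/-0.1450 = -0.6306/-0.1450 = 4.35 s.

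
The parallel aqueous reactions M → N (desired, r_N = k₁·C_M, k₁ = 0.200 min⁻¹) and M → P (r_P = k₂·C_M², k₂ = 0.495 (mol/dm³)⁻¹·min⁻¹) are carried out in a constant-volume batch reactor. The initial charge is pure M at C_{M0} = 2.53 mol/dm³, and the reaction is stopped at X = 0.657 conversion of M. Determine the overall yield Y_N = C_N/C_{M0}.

0.133

C_M = C_{M0}(1−X) = 0.8678 mol/dm³.
Along a PFR/batch, dC_N/dC_M = −r_N/(r_N+r_P) = −k₁/(k₁+k₂·C_M).
Integrating from C_{M0} to C_M: C_N = (0.200/0.495)·ln[(0.200+0.495·2.53)/(0.200+0.495·0.868)] = 0.4040·ln(1.452/0.6296) = 0.3377 mol/dm³.
Y_N = C_N/C_{M0} = 0.3377/2.53 = 0.133.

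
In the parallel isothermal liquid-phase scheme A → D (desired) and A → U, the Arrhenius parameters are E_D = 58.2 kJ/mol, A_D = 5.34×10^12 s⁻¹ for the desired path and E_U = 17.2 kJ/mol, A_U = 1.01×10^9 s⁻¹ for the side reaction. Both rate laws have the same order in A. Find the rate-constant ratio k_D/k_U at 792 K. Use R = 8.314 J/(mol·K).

Since both paths have the same order in A, the concentration cancels and S_{D/U} = k_D/k_U = (A_D/A_U)·exp[(E_U−E_D)/(RT)].
(E_U−E_D)/(RT) = (17.2−58.2)×10³/(8.314×792) = -41000/6585 = -6.227.
k_D/k_U = (5.34×10^12/1.01×10^9)·exp(-6.227) = 5287 × 0.001976 = 10.4.
Since E_D > E_U, raising the temperature improves selectivity toward D.

10.4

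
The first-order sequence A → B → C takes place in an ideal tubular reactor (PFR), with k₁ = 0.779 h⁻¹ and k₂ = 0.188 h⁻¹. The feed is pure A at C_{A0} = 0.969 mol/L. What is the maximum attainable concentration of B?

0.616 mol/L

Evaluating C_B at τ_opt = ln(k₂/k₁)/(k₂−k₁) gives C_{B,max}/C_{A0} = (k₁/k₂)^[k₂/(k₂−k₁)].
= (0.779/0.188)^(0.188/(0.188−0.779)) = (4.144)^(-0.3181) = 0.6362.
C_{B,max} = 0.6362×0.969 = 0.616 mol/L.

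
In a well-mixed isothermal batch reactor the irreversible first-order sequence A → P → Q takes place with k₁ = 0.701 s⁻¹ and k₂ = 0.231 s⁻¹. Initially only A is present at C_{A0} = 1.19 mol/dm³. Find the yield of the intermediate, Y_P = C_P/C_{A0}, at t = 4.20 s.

Solving the coupled first-order balances gives C_P(t) = [k₁/(k₂−k₁)]·C_{A0}·(e^(−k₁t) − e^(−k₂t)).
e^(−k₁t) = e^(−0.701×4.20) = e^(−2.944) = 0.05264; e^(−k₂t) = e^(−0.9702) = 0.3790.
C_P = 0.701×1.19/(0.231−0.701) × (0.05264−0.3790) = (-1.775)×(-0.3264) = 0.5793 mol/dm³.
Y_P = C_P/C_{A0} = 0.5793/1.19 = 0.487.

0.487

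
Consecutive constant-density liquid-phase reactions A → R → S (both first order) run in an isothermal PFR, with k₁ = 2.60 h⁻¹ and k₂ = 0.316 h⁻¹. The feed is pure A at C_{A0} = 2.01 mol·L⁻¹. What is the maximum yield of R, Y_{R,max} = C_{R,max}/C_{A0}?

0.747

At the optimum, C_{R,max}/C_{A0} = (k₁/k₂)^[k₂/(k₂−k₁)].
= (2.60/0.316)^(0.316/(0.316−2.60)) = (8.228)^(-0.1384) = 0.7471.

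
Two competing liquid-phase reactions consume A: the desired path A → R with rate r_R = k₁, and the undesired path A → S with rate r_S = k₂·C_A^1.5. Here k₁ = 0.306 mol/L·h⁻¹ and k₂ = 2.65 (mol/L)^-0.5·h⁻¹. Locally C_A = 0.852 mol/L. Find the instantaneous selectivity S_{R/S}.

S_{R/S} = r_R/r_S = (k₁)/(k₂·C_A^1.5) = (k₁/k₂)·C_A^-1.5.
= (0.306) / (2.65×0.8520^1.5) = 0.3060/2.084 = 0.147.

0.147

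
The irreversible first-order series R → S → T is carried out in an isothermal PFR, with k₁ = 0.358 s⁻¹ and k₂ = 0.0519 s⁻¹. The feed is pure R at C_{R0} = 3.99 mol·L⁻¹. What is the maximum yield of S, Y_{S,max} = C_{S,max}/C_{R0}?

0.721

Evaluating C_S at τ_opt = ln(k₂/k₁)/(k₂−k₁) gives C_{S,max}/C_{R0} = (k₁/k₂)^[k₂/(k₂−k₁)].
= (0.358/0.0519)^(0.0519/(0.0519−0.358)) = (6.898)^(-0.1696) = 0.7208.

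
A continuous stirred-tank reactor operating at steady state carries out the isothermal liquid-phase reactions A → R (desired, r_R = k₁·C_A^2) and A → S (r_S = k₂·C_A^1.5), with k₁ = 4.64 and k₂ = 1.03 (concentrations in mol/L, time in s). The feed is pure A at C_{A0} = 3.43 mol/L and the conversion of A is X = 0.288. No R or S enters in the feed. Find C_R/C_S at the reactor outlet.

Exit C_A = C_{A0}(1−X) = 3.43×0.712 = 2.442 mol/L.
A CSTR operates uniformly at the exit composition, giving r_R = 27.67 and r_S = 3.931 (each k·C_A^n at C_A = 2.442).
Overall selectivity = C_R/C_S = r_Rτ/(r_Sτ) = r_R/r_S = 7.04.

7.04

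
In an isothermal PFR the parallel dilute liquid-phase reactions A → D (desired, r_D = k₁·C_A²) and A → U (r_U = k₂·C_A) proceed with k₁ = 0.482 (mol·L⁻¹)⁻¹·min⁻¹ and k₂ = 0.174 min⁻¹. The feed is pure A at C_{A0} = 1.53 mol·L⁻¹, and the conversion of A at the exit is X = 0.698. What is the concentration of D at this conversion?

0.768 mol·L⁻¹

C_A = C_{A0}(1−X) = 0.4621 mol·L⁻¹.
Along a PFR/batch, dC_U/dC_A = −r_U/(r_D+r_U) = −k₂/(k₂+k₁·C_A).
Integrating from C_{A0} to C_A: C_U = (0.174/0.482)·ln[(0.174+0.482·1.53)/(0.174+0.482·0.462)] = 0.3610·ln(0.9115/0.3967) = 0.3003 mol·L⁻¹.
Then C_D = (C_{A0}−C_A) − C_U = 1.068 − 0.3003 = 0.7677 mol·L⁻¹.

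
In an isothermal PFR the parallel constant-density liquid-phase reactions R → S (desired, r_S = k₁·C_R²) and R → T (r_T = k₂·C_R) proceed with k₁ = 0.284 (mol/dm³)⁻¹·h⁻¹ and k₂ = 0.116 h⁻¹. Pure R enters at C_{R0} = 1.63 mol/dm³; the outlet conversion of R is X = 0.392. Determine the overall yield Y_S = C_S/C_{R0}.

0.298

C_R = C_{R0}(1−X) = 0.9910 mol/dm³.
Along a PFR/batch, dC_T/dC_R = −r_T/(r_S+r_T) = −k₂/(k₂+k₁·C_R).
Integrating from C_{R0} to C_R: C_T = (0.116/0.284)·ln[(0.116+0.284·1.63)/(0.116+0.284·0.991)] = 0.4085·ln(0.5789/0.3975) = 0.1536 mol/dm³.
Then C_S = (C_{R0}−C_R) − C_T = 0.6390 − 0.1536 = 0.4853 mol/dm³.
Y_S = C_S/C_{R0} = 0.4853/1.63 = 0.298.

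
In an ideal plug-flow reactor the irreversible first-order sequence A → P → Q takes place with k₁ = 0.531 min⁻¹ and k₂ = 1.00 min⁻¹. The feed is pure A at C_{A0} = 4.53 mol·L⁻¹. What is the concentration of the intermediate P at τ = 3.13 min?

0.749 mol·L⁻¹

For first-order series with pure A initially, C_P(τ) = k₁C_{A0}/(k₂−k₁)·(e^(−k₁τ) − e^(−k₂τ)).
e^(−k₁τ) = e^(−0.531×3.13) = e^(−1.662) = 0.1898; e^(−k₂τ) = e^(−3.130) = 0.04372.
C_P = 0.531×4.53/(1.00−0.531) × (0.1898−0.04372) = 5.129×0.1460 = 0.7490 mol·L⁻¹.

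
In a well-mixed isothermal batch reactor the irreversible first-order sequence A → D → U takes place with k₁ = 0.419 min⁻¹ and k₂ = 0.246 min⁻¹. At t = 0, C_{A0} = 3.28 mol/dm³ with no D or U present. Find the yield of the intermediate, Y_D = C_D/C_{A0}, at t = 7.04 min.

Solving the coupled first-order balances gives C_D(t) = [k₁/(k₂−k₁)]·C_{A0}·(e^(−k₁t) − e^(−k₂t)).
e^(−k₁t) = e^(−0.419×7.04) = e^(−2.950) = 0.05235; e^(−k₂t) = e^(−1.732) = 0.1770.
C_D = 0.419×3.28/(0.246−0.419) × (0.05235−0.1770) = (-7.944)×(-0.1246) = 0.9899 mol/dm³.
Y_D = C_D/C_{A0} = 0.9899/3.28 = 0.302.

0.302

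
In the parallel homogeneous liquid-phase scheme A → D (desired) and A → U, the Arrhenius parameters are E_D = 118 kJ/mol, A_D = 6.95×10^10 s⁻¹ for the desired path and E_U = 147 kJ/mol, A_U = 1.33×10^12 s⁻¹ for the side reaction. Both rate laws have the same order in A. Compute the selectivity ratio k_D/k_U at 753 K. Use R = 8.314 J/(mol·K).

5.37

With equal orders, S_{D/U} = k_D/k_U = (A_D/A_U)·exp[(E_U−E_D)/(RT)].
(E_U−E_D)/(RT) = (147−118)×10³/(8.314×753) = 29000/6260 = 4.632.
k_D/k_U = (6.95×10^10/1.33×10^12)·exp(4.632) = 0.05226 × 102.7 = 5.37.
Since E_D < E_U, lowering the temperature improves selectivity toward D.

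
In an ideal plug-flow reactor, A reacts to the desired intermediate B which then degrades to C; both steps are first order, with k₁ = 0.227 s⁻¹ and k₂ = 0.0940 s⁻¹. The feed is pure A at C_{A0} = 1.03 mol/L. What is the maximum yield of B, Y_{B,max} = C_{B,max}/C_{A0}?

0.536

Evaluating C_B at τ_opt = ln(k₂/k₁)/(k₂−k₁) gives C_{B,max}/C_{A0} = (k₁/k₂)^[k₂/(k₂−k₁)].
= (0.227/0.0940)^(0.0940/(0.0940−0.227)) = (2.415)^(-0.7068) = 0.5363.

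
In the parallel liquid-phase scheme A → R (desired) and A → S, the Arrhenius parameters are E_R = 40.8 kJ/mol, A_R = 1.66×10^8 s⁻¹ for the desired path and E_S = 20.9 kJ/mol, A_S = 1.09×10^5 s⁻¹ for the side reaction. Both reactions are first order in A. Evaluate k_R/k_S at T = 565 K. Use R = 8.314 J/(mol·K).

With equal orders, S_{R/S} = k_R/k_S = (A_R/A_S)·exp[(E_S−E_R)/(RT)].
(E_S−E_R)/(RT) = (20.9−40.8)×10³/(8.314×565) = -19900/4697 = -4.236.
k_R/k_S = (1.66×10^8/1.09×10^5)·exp(-4.236) = 1523 × 0.01446 = 22.0.
Since E_R > E_S, raising the temperature improves selectivity toward R.

22.0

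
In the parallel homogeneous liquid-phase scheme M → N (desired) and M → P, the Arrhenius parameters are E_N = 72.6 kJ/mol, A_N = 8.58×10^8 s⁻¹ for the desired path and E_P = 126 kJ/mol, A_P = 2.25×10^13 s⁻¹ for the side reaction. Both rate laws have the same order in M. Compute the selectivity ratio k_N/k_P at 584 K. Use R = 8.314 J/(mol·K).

k_N/k_P = (A_N/A_P)·exp[−(E_N−E_P)/(RT)] = (A_N/A_P)·exp[(E_P−E_N)/(RT)].
(E_P−E_N)/(RT) = (126−72.6)×10³/(8.314×584) = 53400/4855 = 11.00.
k_N/k_P = (8.58×10^8/2.25×10^13)·exp(11.00) = 3.813×10^-5 × 59762 = 2.28.
Since E_N < E_P, lowering the temperature improves selectivity toward N.

2.28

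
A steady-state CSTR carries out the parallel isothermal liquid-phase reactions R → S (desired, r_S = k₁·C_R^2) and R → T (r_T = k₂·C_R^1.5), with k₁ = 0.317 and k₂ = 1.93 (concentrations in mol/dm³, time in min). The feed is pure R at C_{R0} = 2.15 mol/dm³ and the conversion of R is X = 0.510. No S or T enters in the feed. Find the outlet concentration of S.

0.158 mol/dm³

Exit C_R = C_{R0}(1−X) = 2.15×0.490 = 1.053 mol/dm³.
Rates in a CSTR are evaluated at the outlet concentration: r_S = 0.317×1.053^2 = 0.3518, r_T = 1.93×1.053^1.5 = 2.087.
Fraction of consumed R going to S: r_S/(r_S+r_T) = 0.1443.
C_S = 0.1443·C_{R0}·X = 0.1443×2.15×0.510 = 0.158 mol/dm³.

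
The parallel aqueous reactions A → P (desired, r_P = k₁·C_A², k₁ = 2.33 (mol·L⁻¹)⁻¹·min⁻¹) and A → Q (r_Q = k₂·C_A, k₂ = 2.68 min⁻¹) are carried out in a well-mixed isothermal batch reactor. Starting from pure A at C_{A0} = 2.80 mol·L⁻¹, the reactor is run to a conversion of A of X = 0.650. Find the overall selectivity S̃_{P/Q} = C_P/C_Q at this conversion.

C_A = C_{A0}(1−X) = 0.9800 mol·L⁻¹.
Along a PFR/batch, dC_Q/dC_A = −r_Q/(r_P+r_Q) = −k₂/(k₂+k₁·C_A).
Integrating from C_{A0} to C_A: C_Q = (2.68/2.33)·ln[(2.68+2.33·2.80)/(2.68+2.33·0.980)] = 1.150·ln(9.204/4.963) = 0.7103 mol·L⁻¹.
Then C_P = (C_{A0}−C_A) − C_Q = 1.820 − 0.7103 = 1.110 mol·L⁻¹.
S̃_{P/Q} = C_P/C_Q = 1.110/0.7103 = 1.56.

1.56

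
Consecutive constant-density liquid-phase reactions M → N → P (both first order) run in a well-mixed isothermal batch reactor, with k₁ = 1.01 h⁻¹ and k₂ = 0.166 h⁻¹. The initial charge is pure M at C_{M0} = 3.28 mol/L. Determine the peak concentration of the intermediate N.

2.30 mol/L

Evaluating C_N at t_opt = ln(k₂/k₁)/(k₂−k₁) gives C_{N,max}/C_{M0} = (k₁/k₂)^[k₂/(k₂−k₁)].
= (1.01/0.166)^(0.166/(0.166−1.01)) = (6.084)^(-0.1967) = 0.7011.
C_{N,max} = 0.7011×3.28 = 2.30 mol/L.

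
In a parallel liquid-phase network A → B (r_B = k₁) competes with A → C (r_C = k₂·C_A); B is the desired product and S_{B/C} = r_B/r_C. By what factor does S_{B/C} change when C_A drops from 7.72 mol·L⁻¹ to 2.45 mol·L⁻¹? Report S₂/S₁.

3.15

S_{B/C} = (k₁/k₂)·C_A⁻¹, so S₂/S₁ = (C_{A,2}/C_{A,1})⁻¹.
= 7.72/2.45 = 3.15.
Selectivity toward B rises as C_A falls — low-concentration operation is favoured.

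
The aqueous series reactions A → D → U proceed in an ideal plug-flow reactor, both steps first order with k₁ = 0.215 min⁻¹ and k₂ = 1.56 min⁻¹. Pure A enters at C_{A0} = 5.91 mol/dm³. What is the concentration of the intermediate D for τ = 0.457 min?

0.393 mol/dm³

The intermediate concentration in a first-order A→B→C sequence is C_D = k₁C_{A0}(e^(−k₁τ) − e^(−k₂τ))/(k₂−k₁).
e^(−k₁τ) = e^(−0.215×0.457) = e^(−0.09826) = 0.9064; e^(−k₂τ) = e^(−0.7129) = 0.4902.
C_D = 0.215×5.91/(1.56−0.215) × (0.9064−0.4902) = 0.9447×0.4162 = 0.3932 mol/dm³.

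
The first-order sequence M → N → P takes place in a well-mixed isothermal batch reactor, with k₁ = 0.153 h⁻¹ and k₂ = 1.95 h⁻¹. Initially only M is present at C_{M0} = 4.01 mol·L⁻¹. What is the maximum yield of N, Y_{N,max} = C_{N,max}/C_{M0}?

For a first-order series the maximum intermediate yield is C_{N,max}/C_{M0} = (k₁/k₂)^[k₂/(k₂−k₁)].
= (0.153/1.95)^(1.95/(1.95−0.153)) = (0.07846)^(1.085) = 0.06318.

0.0632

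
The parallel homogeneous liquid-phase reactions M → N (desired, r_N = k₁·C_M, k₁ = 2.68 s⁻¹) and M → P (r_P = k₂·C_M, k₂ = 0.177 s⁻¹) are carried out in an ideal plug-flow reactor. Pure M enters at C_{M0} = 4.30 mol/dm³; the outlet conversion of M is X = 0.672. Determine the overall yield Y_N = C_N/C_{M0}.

0.630

C_M = C_{M0}(1−X) = 1.410 mol/dm³.
Both paths are first order in M, so the instantaneous fraction to N is constant: dC_N/d(−C_M) = k₁/(k₁+k₂) = 0.9380.
C_N = 0.9380·(C_{M0}−C_M) = 0.9380×2.890 = 2.71 mol/dm³.
Y_N = C_N/C_{M0} = 2.711/4.30 = 0.630.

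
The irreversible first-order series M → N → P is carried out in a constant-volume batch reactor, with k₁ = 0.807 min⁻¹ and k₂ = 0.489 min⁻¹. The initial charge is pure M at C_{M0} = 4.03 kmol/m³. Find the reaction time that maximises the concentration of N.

1.58 min

For first-order series the maximum of C_N occurs at t_opt = ln(k₂/k₁)/(k₂−k₁).
= ln(0.489/0.807)/(0.489−0.807) = ln(0.6059)/-0.3180 = -0.5010/-0.3180 = 1.58 min.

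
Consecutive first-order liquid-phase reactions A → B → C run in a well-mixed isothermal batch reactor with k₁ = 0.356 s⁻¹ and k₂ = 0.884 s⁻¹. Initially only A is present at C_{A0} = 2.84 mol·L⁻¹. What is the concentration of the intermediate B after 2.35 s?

0.590 mol·L⁻¹

For first-order series with pure A initially, C_B(t) = k₁C_{A0}/(k₂−k₁)·(e^(−k₁t) − e^(−k₂t)).
e^(−k₁t) = e^(−0.356×2.35) = e^(−0.8366) = 0.4332; e^(−k₂t) = e^(−2.077) = 0.1253.
C_B = 0.356×2.84/(0.884−0.356) × (0.4332−0.1253) = 1.915×0.3079 = 0.5896 mol·L⁻¹.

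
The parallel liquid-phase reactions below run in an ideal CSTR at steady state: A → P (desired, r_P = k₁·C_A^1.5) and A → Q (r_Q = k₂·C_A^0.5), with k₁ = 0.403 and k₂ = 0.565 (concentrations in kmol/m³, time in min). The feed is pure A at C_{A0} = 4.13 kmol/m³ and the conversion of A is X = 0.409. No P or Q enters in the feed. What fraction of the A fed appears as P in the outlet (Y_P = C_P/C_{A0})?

Exit C_A = C_{A0}(1−X) = 4.13×0.591 = 2.441 kmol/m³.
Rates in a CSTR are evaluated at the outlet concentration: r_P = 0.403×2.441^1.5 = 1.537, r_Q = 0.565×2.441^0.5 = 0.8827.
Fraction of consumed A going to P: r_P/(r_P+r_Q) = 0.6352.
C_P = 0.6352·C_{A0}·X = 0.6352×4.13×0.409 = 1.07 kmol/m³; Y_P = C_P/C_{A0} = 0.260.

0.260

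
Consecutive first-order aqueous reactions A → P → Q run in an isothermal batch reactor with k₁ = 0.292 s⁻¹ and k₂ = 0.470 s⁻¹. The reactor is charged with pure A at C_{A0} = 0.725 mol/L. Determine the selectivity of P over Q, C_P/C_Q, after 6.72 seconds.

0.230

Solving the coupled first-order balances gives C_P(t) = [k₁/(k₂−k₁)]·C_{A0}·(e^(−k₁t) − e^(−k₂t)).
e^(−k₁t) = e^(−0.292×6.72) = e^(−1.962) = 0.1405; e^(−k₂t) = e^(−3.158) = 0.04249.
C_P = 0.292×0.725/(0.470−0.292) × (0.1405−0.04249) = 1.189×0.09805 = 0.1166 mol/L.
C_A = C_{A0}e^(−k₁t) = 0.1019 mol/L, so C_Q = C_{A0}−C_A−C_P = 0.5065 mol/L; C_P/C_Q = 0.230.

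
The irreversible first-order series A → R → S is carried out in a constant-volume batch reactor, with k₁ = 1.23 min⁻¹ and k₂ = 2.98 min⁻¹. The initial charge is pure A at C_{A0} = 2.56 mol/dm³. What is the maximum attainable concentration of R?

0.567 mol/dm³

At the optimum, C_{R,max}/C_{A0} = (k₁/k₂)^[k₂/(k₂−k₁)].
= (1.23/2.98)^(2.98/(2.98−1.23)) = (0.4128)^(1.703) = 0.2216.
C_{R,max} = 0.2216×2.56 = 0.567 mol/dm³.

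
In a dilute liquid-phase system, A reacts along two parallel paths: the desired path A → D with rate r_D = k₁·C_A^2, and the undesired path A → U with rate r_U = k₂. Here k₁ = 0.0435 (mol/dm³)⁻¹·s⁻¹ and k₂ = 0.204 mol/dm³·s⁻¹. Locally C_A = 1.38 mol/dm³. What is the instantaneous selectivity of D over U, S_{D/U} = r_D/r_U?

0.406

S_{D/U} = r_D/r_U = (k₁·C_A^2)/(k₂) = (k₁/k₂)·C_A^2.
= (0.0435×1.380^2) / (0.204) = 0.08284/0.2040 = 0.406.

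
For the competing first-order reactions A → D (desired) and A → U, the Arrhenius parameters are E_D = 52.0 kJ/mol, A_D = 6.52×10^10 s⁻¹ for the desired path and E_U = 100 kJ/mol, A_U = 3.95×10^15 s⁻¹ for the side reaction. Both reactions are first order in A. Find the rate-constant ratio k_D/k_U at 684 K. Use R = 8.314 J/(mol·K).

k_D/k_U = (A_D/A_U)·exp[−(E_D−E_U)/(RT)] = (A_D/A_U)·exp[(E_U−E_D)/(RT)].
(E_U−E_D)/(RT) = (100−52.0)×10³/(8.314×684) = 48000/5687 = 8.441.
k_D/k_U = (6.52×10^10/3.95×10^15)·exp(8.441) = 1.651×10^-5 × 4631 = 0.0764.
Since E_D < E_U, lowering the temperature improves selectivity toward D.

0.0764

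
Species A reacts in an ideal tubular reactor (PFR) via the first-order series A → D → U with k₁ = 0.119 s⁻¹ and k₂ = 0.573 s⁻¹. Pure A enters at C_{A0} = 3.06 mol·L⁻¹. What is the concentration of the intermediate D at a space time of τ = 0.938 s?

For first-order series with pure A initially, C_D(τ) = k₁C_{A0}/(k₂−k₁)·(e^(−k₁τ) − e^(−k₂τ)).
e^(−k₁τ) = e^(−0.119×0.938) = e^(−0.1116) = 0.8944; e^(−k₂τ) = e^(−0.5375) = 0.5842.
C_D = 0.119×3.06/(0.573−0.119) × (0.8944−0.5842) = 0.8021×0.3102 = 0.2488 mol·L⁻¹.

0.249 mol·L⁻¹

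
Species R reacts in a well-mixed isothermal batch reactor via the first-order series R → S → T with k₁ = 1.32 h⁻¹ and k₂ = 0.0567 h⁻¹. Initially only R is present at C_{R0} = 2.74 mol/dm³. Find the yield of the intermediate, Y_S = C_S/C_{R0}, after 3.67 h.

Solving the coupled first-order balances gives C_S(t) = [k₁/(k₂−k₁)]·C_{R0}·(e^(−k₁t) − e^(−k₂t)).
e^(−k₁t) = e^(−1.32×3.67) = e^(−4.844) = 0.007872; e^(−k₂t) = e^(−0.2081) = 0.8121.
C_S = 1.32×2.74/(0.0567−1.32) × (0.007872−0.8121) = (-2.863)×(-0.8043) = 2.303 mol/dm³.
Y_S = C_S/C_{R0} = 2.303/2.74 = 0.840.

0.840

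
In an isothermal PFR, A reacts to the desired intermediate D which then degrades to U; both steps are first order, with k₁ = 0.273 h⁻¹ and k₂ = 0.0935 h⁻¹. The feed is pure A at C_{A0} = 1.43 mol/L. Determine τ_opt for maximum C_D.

5.97 h

The intermediate peaks when r₁ = r₂, i.e. k₁e^(−k₁τ) = k₂e^(−k₂τ), giving τ_opt = ln(k₂/k₁)/(k₂−k₁).
= ln(0.0935/0.273)/(0.0935−0.273) = ln(0.3425)/-0.1795 = -1.072/-0.1795 = 5.97 h.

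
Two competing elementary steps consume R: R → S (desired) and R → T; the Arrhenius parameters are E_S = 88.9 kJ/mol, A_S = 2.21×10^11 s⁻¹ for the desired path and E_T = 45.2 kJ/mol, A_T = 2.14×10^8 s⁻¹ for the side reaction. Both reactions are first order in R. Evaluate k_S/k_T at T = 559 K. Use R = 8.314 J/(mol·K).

0.0852

k_S/k_T = (A_S/A_T)·exp[−(E_S−E_T)/(RT)] = (A_S/A_T)·exp[(E_T−E_S)/(RT)].
(E_T−E_S)/(RT) = (45.2−88.9)×10³/(8.314×559) = -43700/4648 = -9.403.
k_S/k_T = (2.21×10^11/2.14×10^8)·exp(-9.403) = 1033 × 8.249×10^-5 = 0.0852.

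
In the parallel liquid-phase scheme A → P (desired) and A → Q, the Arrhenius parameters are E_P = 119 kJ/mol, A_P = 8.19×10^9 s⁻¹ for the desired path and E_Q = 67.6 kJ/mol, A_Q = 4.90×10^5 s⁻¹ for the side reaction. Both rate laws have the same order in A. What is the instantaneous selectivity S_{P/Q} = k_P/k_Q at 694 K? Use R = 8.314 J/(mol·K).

k_P/k_Q = (A_P/A_Q)·exp[−(E_P−E_Q)/(RT)] = (A_P/A_Q)·exp[(E_Q−E_P)/(RT)].
(E_Q−E_P)/(RT) = (67.6−119)×10³/(8.314×694) = -51400/5770 = -8.908.
k_P/k_Q = (8.19×10^9/4.90×10^5)·exp(-8.908) = 16714 × 1.353×10^-4 = 2.26.
Since E_P > E_Q, raising the temperature improves selectivity toward P.

2.26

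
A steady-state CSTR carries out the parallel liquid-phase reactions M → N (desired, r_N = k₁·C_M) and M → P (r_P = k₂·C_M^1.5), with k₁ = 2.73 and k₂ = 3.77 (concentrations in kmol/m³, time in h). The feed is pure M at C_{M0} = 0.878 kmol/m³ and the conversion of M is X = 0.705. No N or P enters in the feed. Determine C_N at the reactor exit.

0.364 kmol/m³

Exit C_M = C_{M0}(1−X) = 0.878×0.295 = 0.2590 kmol/m³.
A CSTR operates uniformly at the exit composition, giving r_N = 0.7071 and r_P = 0.4970 (each k·C_M^n at C_M = 0.2590).
Fraction of consumed M going to N: r_N/(r_N+r_P) = 0.5873.
C_N = 0.5873·C_{M0}·X = 0.5873×0.878×0.705 = 0.364 kmol/m³.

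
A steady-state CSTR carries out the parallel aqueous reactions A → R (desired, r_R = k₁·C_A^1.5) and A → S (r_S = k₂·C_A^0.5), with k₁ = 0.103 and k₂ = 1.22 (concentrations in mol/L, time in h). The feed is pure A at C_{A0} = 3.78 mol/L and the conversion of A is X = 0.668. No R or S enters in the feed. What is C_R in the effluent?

0.242 mol/L

Exit C_A = C_{A0}(1−X) = 3.78×0.332 = 1.255 mol/L.
A CSTR operates uniformly at the exit composition, giving r_R = 0.1448 and r_S = 1.367 (each k·C_A^n at C_A = 1.255).
Fraction of consumed A going to R: r_R/(r_R+r_S) = 0.09580.
C_R = 0.09580·C_{A0}·X = 0.09580×3.78×0.668 = 0.242 mol/L.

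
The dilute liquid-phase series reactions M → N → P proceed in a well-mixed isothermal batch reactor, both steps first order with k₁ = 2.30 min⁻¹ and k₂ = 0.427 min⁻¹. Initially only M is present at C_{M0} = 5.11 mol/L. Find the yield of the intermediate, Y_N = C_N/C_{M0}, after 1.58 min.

The intermediate concentration in a first-order A→B→C sequence is C_N = k₁C_{M0}(e^(−k₁t) − e^(−k₂t))/(k₂−k₁).
e^(−k₁t) = e^(−2.30×1.58) = e^(−3.634) = 0.02641; e^(−k₂t) = e^(−0.6747) = 0.5093.
C_N = 2.30×5.11/(0.427−2.30) × (0.02641−0.5093) = (-6.275)×(-0.4829) = 3.030 mol/L.
Y_N = C_N/C_{M0} = 3.030/5.11 = 0.593.

0.593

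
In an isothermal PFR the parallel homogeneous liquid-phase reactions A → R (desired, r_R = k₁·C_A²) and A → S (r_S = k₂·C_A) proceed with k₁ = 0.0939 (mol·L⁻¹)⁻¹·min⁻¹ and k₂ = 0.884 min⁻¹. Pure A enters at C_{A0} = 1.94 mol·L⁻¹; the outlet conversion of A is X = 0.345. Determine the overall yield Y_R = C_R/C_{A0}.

0.0502

C_A = C_{A0}(1−X) = 1.271 mol·L⁻¹.
Along a PFR/batch, dC_S/dC_A = −r_S/(r_R+r_S) = −k₂/(k₂+k₁·C_A).
Integrating from C_{A0} to C_A: C_S = (0.884/0.0939)·ln[(0.884+0.0939·1.94)/(0.884+0.0939·1.27)] = 9.414·ln(1.066/1.003) = 0.5720 mol·L⁻¹.
Then C_R = (C_{A0}−C_A) − C_S = 0.6693 − 0.5720 = 0.09733 mol·L⁻¹.
Y_R = C_R/C_{A0} = 0.09733/1.94 = 0.0502.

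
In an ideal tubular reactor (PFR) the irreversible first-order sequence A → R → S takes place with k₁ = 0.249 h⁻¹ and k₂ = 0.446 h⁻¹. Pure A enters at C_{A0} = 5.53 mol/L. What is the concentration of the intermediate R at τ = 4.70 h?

Solving the coupled first-order balances gives C_R(τ) = [k₁/(k₂−k₁)]·C_{A0}·(e^(−k₁τ) − e^(−k₂τ)).
e^(−k₁τ) = e^(−0.249×4.70) = e^(−1.170) = 0.3103; e^(−k₂τ) = e^(−2.096) = 0.1229.
C_R = 0.249×5.53/(0.446−0.249) × (0.3103−0.1229) = 6.990×0.1874 = 1.310 mol/L.

1.31 mol/L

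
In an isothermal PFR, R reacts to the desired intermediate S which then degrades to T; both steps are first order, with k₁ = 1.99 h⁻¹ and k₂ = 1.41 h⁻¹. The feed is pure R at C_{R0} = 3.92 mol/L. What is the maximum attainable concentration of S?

1.70 mol/L

At the optimum, C_{S,max}/C_{R0} = (k₁/k₂)^[k₂/(k₂−k₁)].
= (1.99/1.41)^(1.41/(1.41−1.99)) = (1.411)^(-2.431) = 0.4327.
C_{S,max} = 0.4327×3.92 = 1.70 mol/L.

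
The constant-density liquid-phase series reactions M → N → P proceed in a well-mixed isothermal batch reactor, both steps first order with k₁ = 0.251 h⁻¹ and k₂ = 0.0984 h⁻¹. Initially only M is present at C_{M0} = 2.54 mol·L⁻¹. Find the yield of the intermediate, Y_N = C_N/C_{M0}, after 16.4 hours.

0.301

For first-order series with pure M initially, C_N(t) = k₁C_{M0}/(k₂−k₁)·(e^(−k₁t) − e^(−k₂t)).
e^(−k₁t) = e^(−0.251×16.4) = e^(−4.116) = 0.01630; e^(−k₂t) = e^(−1.614) = 0.1991.
C_N = 0.251×2.54/(0.0984−0.251) × (0.01630−0.1991) = (-4.178)×(-0.1828) = 0.7639 mol·L⁻¹.
Y_N = C_N/C_{M0} = 0.7639/2.54 = 0.301.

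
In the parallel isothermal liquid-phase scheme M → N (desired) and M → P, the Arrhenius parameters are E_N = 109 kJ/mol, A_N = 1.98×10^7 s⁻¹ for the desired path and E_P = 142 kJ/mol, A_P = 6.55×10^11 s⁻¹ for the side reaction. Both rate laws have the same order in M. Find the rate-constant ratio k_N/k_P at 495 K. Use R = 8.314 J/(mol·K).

0.0918

With equal orders, S_{N/P} = k_N/k_P = (A_N/A_P)·exp[(E_P−E_N)/(RT)].
(E_P−E_N)/(RT) = (142−109)×10³/(8.314×495) = 33000/4115 = 8.019.
k_N/k_P = (1.98×10^7/6.55×10^11)·exp(8.019) = 3.023×10^-5 × 3037 = 0.0918.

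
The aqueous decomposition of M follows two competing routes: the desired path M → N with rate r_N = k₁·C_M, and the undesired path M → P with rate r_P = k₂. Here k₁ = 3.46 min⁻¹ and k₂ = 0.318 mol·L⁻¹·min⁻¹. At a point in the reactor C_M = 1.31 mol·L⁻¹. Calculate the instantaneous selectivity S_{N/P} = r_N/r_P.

S_{N/P} = r_N/r_P = (k₁·C_M)/(k₂) = (k₁/k₂)·C_M.
= (3.46×1.310) / (0.318) = 4.533/0.3180 = 14.3.

14.3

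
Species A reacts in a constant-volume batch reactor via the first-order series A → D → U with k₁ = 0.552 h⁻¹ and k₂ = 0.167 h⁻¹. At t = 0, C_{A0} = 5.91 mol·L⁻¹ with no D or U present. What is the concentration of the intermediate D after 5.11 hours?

Solving the coupled first-order balances gives C_D(t) = [k₁/(k₂−k₁)]·C_{A0}·(e^(−k₁t) − e^(−k₂t)).
e^(−k₁t) = e^(−0.552×5.11) = e^(−2.821) = 0.05956; e^(−k₂t) = e^(−0.8534) = 0.4260.
C_D = 0.552×5.91/(0.167−0.552) × (0.05956−0.4260) = (-8.474)×(-0.3664) = 3.105 mol·L⁻¹.

3.10 mol·L⁻¹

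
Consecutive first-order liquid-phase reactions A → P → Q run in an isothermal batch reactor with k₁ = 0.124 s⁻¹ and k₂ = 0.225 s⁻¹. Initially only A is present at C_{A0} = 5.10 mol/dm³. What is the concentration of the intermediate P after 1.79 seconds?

For first-order series with pure A initially, C_P(t) = k₁C_{A0}/(k₂−k₁)·(e^(−k₁t) − e^(−k₂t)).
e^(−k₁t) = e^(−0.124×1.79) = e^(−0.2220) = 0.8009; e^(−k₂t) = e^(−0.4027) = 0.6685.
C_P = 0.124×5.10/(0.225−0.124) × (0.8009−0.6685) = 6.261×0.1325 = 0.8294 mol/dm³.

0.829 mol/dm³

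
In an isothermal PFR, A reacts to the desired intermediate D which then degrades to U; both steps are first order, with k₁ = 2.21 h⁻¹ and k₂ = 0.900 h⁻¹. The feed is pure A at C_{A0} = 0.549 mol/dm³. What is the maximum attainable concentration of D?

Evaluating C_D at τ_opt = ln(k₂/k₁)/(k₂−k₁) gives C_{D,max}/C_{A0} = (k₁/k₂)^[k₂/(k₂−k₁)].
= (2.21/0.900)^(0.900/(0.900−2.21)) = (2.456)^(-0.6870) = 0.5395.
C_{D,max} = 0.5395×0.549 = 0.296 mol/dm³.

0.296 mol/dm³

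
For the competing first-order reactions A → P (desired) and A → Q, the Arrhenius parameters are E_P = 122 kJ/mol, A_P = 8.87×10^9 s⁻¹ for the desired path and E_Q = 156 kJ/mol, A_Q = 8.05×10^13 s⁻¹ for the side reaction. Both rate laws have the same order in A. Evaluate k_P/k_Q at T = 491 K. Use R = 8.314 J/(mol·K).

0.456

Since both paths have the same order in A, the concentration cancels and S_{P/Q} = k_P/k_Q = (A_P/A_Q)·exp[(E_Q−E_P)/(RT)].
(E_Q−E_P)/(RT) = (156−122)×10³/(8.314×491) = 34000/4082 = 8.329.
k_P/k_Q = (8.87×10^9/8.05×10^13)·exp(8.329) = 1.102×10^-4 × 4142 = 0.456.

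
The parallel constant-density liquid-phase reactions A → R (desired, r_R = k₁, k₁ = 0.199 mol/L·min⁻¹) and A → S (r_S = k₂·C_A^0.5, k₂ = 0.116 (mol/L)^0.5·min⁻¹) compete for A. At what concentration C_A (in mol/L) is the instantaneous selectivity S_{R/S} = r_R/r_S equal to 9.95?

0.0297 mol/L

S_{R/S} = (k₁/k₂)·C_A^-0.5 ⇒ C_A = (S·k₂/k₁)^(-2).
= (9.95×0.116/0.199)^(-2) = (5.800)^(-2) = 0.0297 mol/L.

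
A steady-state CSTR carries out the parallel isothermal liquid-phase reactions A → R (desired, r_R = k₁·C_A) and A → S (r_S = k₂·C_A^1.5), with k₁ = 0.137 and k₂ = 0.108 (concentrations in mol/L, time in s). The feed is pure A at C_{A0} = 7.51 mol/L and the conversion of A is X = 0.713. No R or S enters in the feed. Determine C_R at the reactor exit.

2.48 mol/L

Exit C_A = C_{A0}(1−X) = 7.51×0.287 = 2.155 mol/L.
Rates in a CSTR are evaluated at the outlet concentration: r_R = 0.137×2.155 = 0.2953, r_S = 0.108×2.155^1.5 = 0.3417.
Fraction of consumed A going to R: r_R/(r_R+r_S) = 0.4635.
C_R = 0.4635·C_{A0}·X = 0.4635×7.51×0.713 = 2.48 mol/L.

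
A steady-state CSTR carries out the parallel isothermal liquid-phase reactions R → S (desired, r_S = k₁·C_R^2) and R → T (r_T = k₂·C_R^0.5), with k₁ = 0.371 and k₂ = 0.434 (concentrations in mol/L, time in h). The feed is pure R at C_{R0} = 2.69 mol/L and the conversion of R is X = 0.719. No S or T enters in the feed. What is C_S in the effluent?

0.696 mol/L

Exit C_R = C_{R0}(1−X) = 2.69×0.281 = 0.7559 mol/L.
Rates in a CSTR are evaluated at the outlet concentration: r_S = 0.371×0.7559^2 = 0.2120, r_T = 0.434×0.7559^0.5 = 0.3773.
Fraction of consumed R going to S: r_S/(r_S+r_T) = 0.3597.
C_S = 0.3597·C_{R0}·X = 0.3597×2.69×0.719 = 0.696 mol/L.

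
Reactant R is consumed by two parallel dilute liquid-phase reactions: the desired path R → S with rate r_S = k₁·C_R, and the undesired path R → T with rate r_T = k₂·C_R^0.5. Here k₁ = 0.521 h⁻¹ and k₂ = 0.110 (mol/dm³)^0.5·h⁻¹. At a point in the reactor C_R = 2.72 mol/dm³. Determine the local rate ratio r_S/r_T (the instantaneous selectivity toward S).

7.81

S_{S/T} = r_S/r_T = (k₁·C_R)/(k₂·C_R^0.5) = (k₁/k₂)·C_R^0.5.
= (0.521×2.720) / (0.110×2.720^0.5) = 1.417/0.1814 = 7.81.
Since the desired path is higher order in R, keeping C_R high (PFR or concentrated feed) favours S.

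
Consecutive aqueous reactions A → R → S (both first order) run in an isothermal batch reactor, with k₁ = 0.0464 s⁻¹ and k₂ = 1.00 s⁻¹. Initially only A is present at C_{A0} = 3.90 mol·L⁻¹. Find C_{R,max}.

0.156 mol·L⁻¹

At the optimum, C_{R,max}/C_{A0} = (k₁/k₂)^[k₂/(k₂−k₁)].
= (0.0464/1.00)^(1.00/(1.00−0.0464)) = (0.04640)^(1.049) = 0.03996.
C_{R,max} = 0.03996×3.90 = 0.156 mol·L⁻¹.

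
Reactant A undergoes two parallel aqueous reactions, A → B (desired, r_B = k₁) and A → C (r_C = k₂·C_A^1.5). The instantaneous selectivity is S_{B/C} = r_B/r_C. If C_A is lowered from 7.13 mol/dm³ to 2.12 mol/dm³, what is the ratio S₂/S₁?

6.17

S_{B/C} = (k₁/k₂)·C_A^-1.5, so S₂/S₁ = (C_{A,2}/C_{A,1})^-1.5.
= (2.12/7.13)^(-1.5) = (0.2973)^(-1.5) = 6.17.
Selectivity toward B rises as C_A falls — low-concentration operation is favoured.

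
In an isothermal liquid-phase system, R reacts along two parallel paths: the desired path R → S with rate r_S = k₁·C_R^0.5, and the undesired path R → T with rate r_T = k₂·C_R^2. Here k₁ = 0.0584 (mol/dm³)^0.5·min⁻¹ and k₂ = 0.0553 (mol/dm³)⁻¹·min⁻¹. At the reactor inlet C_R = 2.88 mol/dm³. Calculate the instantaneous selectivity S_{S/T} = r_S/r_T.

0.216

S_{S/T} = r_S/r_T = (k₁·C_R^0.5)/(k₂·C_R^2) = (k₁/k₂)·C_R^-1.5.
= (0.0584×2.880^0.5) / (0.0553×2.880^2) = 0.09911/0.4587 = 0.216.
The undesired path is higher order in R, so low C_R (CSTR or dilute feed) favours S.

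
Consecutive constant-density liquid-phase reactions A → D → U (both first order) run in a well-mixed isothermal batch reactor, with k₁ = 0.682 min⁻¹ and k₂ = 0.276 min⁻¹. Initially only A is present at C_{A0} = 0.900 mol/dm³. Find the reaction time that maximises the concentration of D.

2.23 min

Setting dC_D/dt = 0 gives t_opt = ln(k₂/k₁)/(k₂−k₁).
= ln(0.276/0.682)/(0.276−0.682) = ln(0.4047)/-0.4060 = -0.9046/-0.4060 = 2.23 min.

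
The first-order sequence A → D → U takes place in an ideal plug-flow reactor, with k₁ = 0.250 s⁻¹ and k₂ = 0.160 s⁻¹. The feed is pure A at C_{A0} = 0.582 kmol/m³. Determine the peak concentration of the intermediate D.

0.263 kmol/m³

At the optimum, C_{D,max}/C_{A0} = (k₁/k₂)^[k₂/(k₂−k₁)].
= (0.250/0.160)^(0.160/(0.160−0.250)) = (1.562)^(-1.778) = 0.4523.
C_{D,max} = 0.4523×0.582 = 0.263 kmol/m³.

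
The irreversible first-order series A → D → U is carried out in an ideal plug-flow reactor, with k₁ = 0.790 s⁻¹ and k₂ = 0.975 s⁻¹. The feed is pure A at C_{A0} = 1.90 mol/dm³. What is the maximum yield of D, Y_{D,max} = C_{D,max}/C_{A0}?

0.330

Evaluating C_D at τ_opt = ln(k₂/k₁)/(k₂−k₁) gives C_{D,max}/C_{A0} = (k₁/k₂)^[k₂/(k₂−k₁)].
= (0.790/0.975)^(0.975/(0.975−0.790)) = (0.8103)^(5.270) = 0.3299.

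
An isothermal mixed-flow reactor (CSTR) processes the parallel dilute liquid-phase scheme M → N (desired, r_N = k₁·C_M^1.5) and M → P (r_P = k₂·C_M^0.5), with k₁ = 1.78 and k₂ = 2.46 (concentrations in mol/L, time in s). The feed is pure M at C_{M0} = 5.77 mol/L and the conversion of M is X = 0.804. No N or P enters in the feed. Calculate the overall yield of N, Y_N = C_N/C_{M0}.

Exit C_M = C_{M0}(1−X) = 5.77×0.196 = 1.131 mol/L.
Rates in a CSTR are evaluated at the outlet concentration: r_N = 1.78×1.131^1.5 = 2.141, r_P = 2.46×1.131^0.5 = 2.616.
Fraction of consumed M going to N: r_N/(r_N+r_P) = 0.4500.
C_N = 0.4500·C_{M0}·X = 0.4500×5.77×0.804 = 2.09 mol/L; Y_N = C_N/C_{M0} = 0.362.

0.362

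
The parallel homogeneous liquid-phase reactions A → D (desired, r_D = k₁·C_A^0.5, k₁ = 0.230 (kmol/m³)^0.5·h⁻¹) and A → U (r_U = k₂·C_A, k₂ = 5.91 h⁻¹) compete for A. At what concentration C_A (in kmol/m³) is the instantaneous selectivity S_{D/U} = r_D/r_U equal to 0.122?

S_{D/U} = (k₁/k₂)·C_A^-0.5 ⇒ C_A = (S·k₂/k₁)^(-2).
= (0.122×5.91/0.230)^(-2) = (3.135)^(-2) = 0.102 kmol/m³.

0.102 kmol/m³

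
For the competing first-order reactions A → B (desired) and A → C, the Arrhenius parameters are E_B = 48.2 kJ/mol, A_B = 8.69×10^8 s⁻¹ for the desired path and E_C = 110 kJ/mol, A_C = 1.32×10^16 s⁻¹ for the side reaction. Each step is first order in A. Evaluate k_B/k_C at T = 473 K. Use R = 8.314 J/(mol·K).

0.440

With equal orders, S_{B/C} = k_B/k_C = (A_B/A_C)·exp[(E_C−E_B)/(RT)].
(E_C−E_B)/(RT) = (110−48.2)×10³/(8.314×473) = 61800/3933 = 15.72.
k_B/k_C = (8.69×10^8/1.32×10^16)·exp(15.72) = 6.583×10^-8 × 6.683×10^6 = 0.440.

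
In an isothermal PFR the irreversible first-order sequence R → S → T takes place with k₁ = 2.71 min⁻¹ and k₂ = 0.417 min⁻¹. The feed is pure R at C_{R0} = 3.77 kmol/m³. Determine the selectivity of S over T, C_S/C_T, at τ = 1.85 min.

The intermediate concentration in a first-order A→B→C sequence is C_S = k₁C_{R0}(e^(−k₁τ) − e^(−k₂τ))/(k₂−k₁).
e^(−k₁τ) = e^(−2.71×1.85) = e^(−5.014) = 0.006648; e^(−k₂τ) = e^(−0.7714) = 0.4623.
C_S = 2.71×3.77/(0.417−2.71) × (0.006648−0.4623) = (-4.456)×(-0.4557) = 2.030 kmol/m³.
C_R = C_{R0}e^(−k₁τ) = 0.02506 kmol/m³, so C_T = C_{R0}−C_R−C_S = 1.715 kmol/m³; C_S/C_T = 1.18.

1.18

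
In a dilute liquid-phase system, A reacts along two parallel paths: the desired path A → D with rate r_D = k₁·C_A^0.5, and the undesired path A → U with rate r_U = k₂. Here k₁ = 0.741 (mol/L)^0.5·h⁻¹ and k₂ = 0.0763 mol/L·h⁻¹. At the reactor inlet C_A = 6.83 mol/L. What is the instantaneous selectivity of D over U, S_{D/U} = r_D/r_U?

25.4

S_{D/U} = r_D/r_U = (k₁·C_A^0.5)/(k₂) = (k₁/k₂)·C_A^0.5.
= (0.741×6.830^0.5) / (0.0763) = 1.937/0.07630 = 25.4.
Since the desired path is higher order in A, keeping C_A high (PFR or concentrated feed) favours D.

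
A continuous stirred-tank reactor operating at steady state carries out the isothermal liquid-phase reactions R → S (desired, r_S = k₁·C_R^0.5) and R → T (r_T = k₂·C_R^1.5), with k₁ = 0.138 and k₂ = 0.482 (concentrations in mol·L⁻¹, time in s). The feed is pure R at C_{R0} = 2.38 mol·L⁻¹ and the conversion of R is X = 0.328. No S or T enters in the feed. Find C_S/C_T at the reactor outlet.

0.179

Exit C_R = C_{R0}(1−X) = 2.38×0.672 = 1.599 mol·L⁻¹.
Rates in a CSTR are evaluated at the outlet concentration: r_S = 0.138×1.599^0.5 = 0.1745, r_T = 0.482×1.599^1.5 = 0.9749.
Overall selectivity = C_S/C_T = r_Sτ/(r_Tτ) = r_S/r_T = 0.179.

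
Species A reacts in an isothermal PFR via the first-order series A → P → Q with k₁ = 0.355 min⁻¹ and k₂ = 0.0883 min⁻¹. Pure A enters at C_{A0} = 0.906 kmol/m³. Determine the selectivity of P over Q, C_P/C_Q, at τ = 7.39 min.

1.80

The intermediate concentration in a first-order A→B→C sequence is C_P = k₁C_{A0}(e^(−k₁τ) − e^(−k₂τ))/(k₂−k₁).
e^(−k₁τ) = e^(−0.355×7.39) = e^(−2.623) = 0.07255; e^(−k₂τ) = e^(−0.6525) = 0.5207.
C_P = 0.355×0.906/(0.0883−0.355) × (0.07255−0.5207) = (-1.206)×(-0.4482) = 0.5405 kmol/m³.
C_A = C_{A0}e^(−k₁τ) = 0.06573 kmol/m³, so C_Q = C_{A0}−C_A−C_P = 0.2998 kmol/m³; C_P/C_Q = 1.80.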